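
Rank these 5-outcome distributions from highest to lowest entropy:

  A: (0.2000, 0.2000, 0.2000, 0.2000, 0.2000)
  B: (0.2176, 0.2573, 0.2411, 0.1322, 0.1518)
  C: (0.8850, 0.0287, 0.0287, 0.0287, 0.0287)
A > B > C

Key insight: Entropy is maximized by uniform distributions and minimized by concentrated distributions.

- Uniform distributions have maximum entropy log₂(5) = 2.3219 bits
- The more "peaked" or concentrated a distribution, the lower its entropy

Entropies:
  H(A) = 2.3219 bits
  H(B) = 2.2763 bits
  H(C) = 0.7448 bits

Ranking: A > B > C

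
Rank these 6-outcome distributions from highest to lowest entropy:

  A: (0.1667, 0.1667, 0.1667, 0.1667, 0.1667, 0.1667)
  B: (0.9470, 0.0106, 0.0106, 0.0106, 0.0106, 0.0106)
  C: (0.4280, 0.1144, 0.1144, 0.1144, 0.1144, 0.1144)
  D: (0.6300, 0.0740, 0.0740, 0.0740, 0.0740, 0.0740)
A > C > D > B

Key insight: Entropy is maximized by uniform distributions and minimized by concentrated distributions.

Entropies:
  H(A) = 2.5850 bits
  H(B) = 0.4221 bits
  H(C) = 2.3131 bits
  H(D) = 1.8098 bits

Ranking: A > C > D > B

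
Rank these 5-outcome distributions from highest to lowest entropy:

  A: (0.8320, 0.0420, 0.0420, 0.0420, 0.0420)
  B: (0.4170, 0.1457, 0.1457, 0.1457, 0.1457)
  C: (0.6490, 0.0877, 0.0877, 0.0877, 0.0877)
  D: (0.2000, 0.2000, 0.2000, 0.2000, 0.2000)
D > B > C > A

Key insight: Entropy is maximized by uniform distributions and minimized by concentrated distributions.

Entropies:
  H(A) = 0.9891 bits
  H(B) = 2.1460 bits
  H(C) = 1.6370 bits
  H(D) = 2.3219 bits

Ranking: D > B > C > A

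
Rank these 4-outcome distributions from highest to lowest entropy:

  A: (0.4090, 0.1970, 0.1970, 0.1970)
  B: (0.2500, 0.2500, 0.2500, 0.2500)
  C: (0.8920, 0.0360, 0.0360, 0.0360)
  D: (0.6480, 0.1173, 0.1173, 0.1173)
B > A > D > C

Key insight: Entropy is maximized by uniform distributions and minimized by concentrated distributions.

Entropies:
  H(A) = 1.9127 bits
  H(B) = 2.0000 bits
  H(C) = 0.6650 bits
  H(D) = 1.4937 bits

Ranking: B > A > D > C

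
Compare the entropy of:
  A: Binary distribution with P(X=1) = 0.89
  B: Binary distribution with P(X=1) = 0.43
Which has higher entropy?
B

For binary distributions, entropy is maximized at p=0.5 and decreases as p moves toward 0 or 1.

H(A) = H(0.89) = 0.4999 bits
H(B) = H(0.43) = 0.9858 bits

Distribution B (p=0.43) is closer to uniform (p=0.5), so it has higher entropy.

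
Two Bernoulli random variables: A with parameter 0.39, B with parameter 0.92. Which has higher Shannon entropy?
A

For binary distributions, entropy is maximized at p=0.5 and decreases as p moves toward 0 or 1.

H(A) = H(0.39) = 0.9648 bits
H(B) = H(0.92) = 0.4022 bits

Distribution A (p=0.39) is closer to uniform (p=0.5), so it has higher entropy.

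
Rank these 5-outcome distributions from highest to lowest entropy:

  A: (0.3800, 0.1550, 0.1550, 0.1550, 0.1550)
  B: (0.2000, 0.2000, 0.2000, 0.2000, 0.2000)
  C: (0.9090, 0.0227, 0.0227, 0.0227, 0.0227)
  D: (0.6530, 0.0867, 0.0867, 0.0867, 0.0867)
B > A > D > C

Key insight: Entropy is maximized by uniform distributions and minimized by concentrated distributions.

Entropies:
  H(A) = 2.1980 bits
  H(B) = 2.3219 bits
  H(C) = 0.6218 bits
  H(D) = 1.6254 bits

Ranking: B > A > D > C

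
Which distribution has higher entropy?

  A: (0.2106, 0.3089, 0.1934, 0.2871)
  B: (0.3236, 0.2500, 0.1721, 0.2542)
A

Both distributions are close to uniform, making this a harder comparison.

H(A) = 1.9722 bits
H(B) = 1.9660 bits

The distribution closer to uniform has higher entropy.
Answer: A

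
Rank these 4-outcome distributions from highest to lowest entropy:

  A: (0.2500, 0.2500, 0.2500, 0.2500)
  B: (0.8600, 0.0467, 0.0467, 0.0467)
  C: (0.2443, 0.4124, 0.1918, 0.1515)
A > C > B

Key insight: Entropy is maximized by uniform distributions and minimized by concentrated distributions.

- Uniform distributions have maximum entropy log₂(4) = 2.0000 bits
- The more "peaked" or concentrated a distribution, the lower its entropy

Entropies:
  H(A) = 2.0000 bits
  H(B) = 0.8061 bits
  H(C) = 1.8931 bits

Ranking: A > C > B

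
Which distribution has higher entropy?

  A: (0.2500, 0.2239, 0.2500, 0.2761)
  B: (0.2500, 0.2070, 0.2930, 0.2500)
A

Both distributions are close to uniform, making this a harder comparison.

H(A) = 1.9961 bits
H(B) = 1.9893 bits

The distribution closer to uniform has higher entropy.
Answer: A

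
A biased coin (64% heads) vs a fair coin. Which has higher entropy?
Fair coin

The fair coin is uniform (p=0.5), maximizing binary entropy at 1 bit. The biased coin has H(0.64) ≈ 0.943 bits — its outcome is more predictable, so its entropy is lower.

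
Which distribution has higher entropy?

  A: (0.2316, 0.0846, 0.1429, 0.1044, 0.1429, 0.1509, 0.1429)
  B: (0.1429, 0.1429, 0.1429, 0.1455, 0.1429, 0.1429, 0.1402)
B

Both distributions are close to uniform, making this a harder comparison.

H(A) = 2.7453 bits
H(B) = 2.8073 bits

The distribution closer to uniform has higher entropy.
Answer: B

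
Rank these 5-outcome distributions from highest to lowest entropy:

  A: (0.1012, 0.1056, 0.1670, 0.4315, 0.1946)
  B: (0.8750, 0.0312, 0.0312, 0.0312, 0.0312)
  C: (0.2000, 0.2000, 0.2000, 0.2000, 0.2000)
C > A > B

Key insight: Entropy is maximized by uniform distributions and minimized by concentrated distributions.

- Uniform distributions have maximum entropy log₂(5) = 2.3219 bits
- The more "peaked" or concentrated a distribution, the lower its entropy

Entropies:
  H(A) = 2.0910 bits
  H(B) = 0.7936 bits
  H(C) = 2.3219 bits

Ranking: C > A > B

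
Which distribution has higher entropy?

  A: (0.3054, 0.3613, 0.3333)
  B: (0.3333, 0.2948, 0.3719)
A

Both distributions are close to uniform, making this a harder comparison.

H(A) = 1.5816 bits
H(B) = 1.5785 bits

The distribution closer to uniform has higher entropy.
Answer: A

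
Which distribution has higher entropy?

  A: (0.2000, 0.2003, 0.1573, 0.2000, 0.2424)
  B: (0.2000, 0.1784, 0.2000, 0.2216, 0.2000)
B

Both distributions are close to uniform, making this a harder comparison.

H(A) = 2.3088 bits
H(B) = 2.3185 bits

The distribution closer to uniform has higher entropy.
Answer: B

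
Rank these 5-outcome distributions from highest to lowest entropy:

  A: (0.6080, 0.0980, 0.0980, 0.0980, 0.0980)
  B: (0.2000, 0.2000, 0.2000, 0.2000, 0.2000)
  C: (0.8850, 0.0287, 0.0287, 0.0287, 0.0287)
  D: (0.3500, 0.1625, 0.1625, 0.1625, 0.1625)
B > D > A > C

Key insight: Entropy is maximized by uniform distributions and minimized by concentrated distributions.

Entropies:
  H(A) = 1.7501 bits
  H(B) = 2.3219 bits
  H(C) = 0.7448 bits
  H(D) = 2.2341 bits

Ranking: B > D > A > C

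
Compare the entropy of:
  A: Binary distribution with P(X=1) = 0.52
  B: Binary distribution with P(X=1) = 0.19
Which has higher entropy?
A

For binary distributions, entropy is maximized at p=0.5 and decreases as p moves toward 0 or 1.

H(A) = H(0.52) = 0.9988 bits
H(B) = H(0.19) = 0.7015 bits

Distribution A (p=0.52) is closer to uniform (p=0.5), so it has higher entropy.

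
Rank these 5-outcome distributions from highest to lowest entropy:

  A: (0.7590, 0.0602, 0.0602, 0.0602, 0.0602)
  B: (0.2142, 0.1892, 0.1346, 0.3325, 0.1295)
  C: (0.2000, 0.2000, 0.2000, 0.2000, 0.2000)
C > B > A

Key insight: Entropy is maximized by uniform distributions and minimized by concentrated distributions.

- Uniform distributions have maximum entropy log₂(5) = 2.3219 bits
- The more "peaked" or concentrated a distribution, the lower its entropy

Entropies:
  H(A) = 1.2787 bits
  H(B) = 2.2302 bits
  H(C) = 2.3219 bits

Ranking: C > B > A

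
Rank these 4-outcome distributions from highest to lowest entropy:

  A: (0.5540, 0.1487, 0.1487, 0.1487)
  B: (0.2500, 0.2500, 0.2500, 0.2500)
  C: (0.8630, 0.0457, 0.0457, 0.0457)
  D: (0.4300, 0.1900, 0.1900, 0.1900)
B > D > A > C

Key insight: Entropy is maximized by uniform distributions and minimized by concentrated distributions.

Entropies:
  H(A) = 1.6985 bits
  H(B) = 2.0000 bits
  H(C) = 0.7935 bits
  H(D) = 1.8892 bits

Ranking: B > D > A > C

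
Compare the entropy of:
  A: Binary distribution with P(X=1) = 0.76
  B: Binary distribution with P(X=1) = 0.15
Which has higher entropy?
A

For binary distributions, entropy is maximized at p=0.5 and decreases as p moves toward 0 or 1.

H(A) = H(0.76) = 0.7950 bits
H(B) = H(0.15) = 0.6098 bits

Distribution A (p=0.76) is closer to uniform (p=0.5), so it has higher entropy.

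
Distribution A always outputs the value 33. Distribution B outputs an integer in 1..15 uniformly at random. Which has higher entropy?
B

A is deterministic, so H(A) = 0. B is uniform over 15 outcomes, so H(B) = log₂(15) = 3.907 bits. Any distribution with genuine randomness has higher entropy than a deterministic one.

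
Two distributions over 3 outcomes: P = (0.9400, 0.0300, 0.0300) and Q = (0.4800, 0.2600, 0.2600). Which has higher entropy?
Q

P is highly concentrated on one outcome (94%), making it nearly deterministic. Q spreads its mass more evenly (max 48%). The more spread-out distribution has higher entropy: H(P) ≈ 0.387 bits, H(Q) ≈ 1.519 bits.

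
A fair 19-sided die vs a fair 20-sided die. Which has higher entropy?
20-sided die

Both are uniform distributions; for uniform over n outcomes, H = log₂(n). H(19-sided) = log₂(19) = 4.248 bits and H(20-sided) = log₂(20) = 4.322 bits. More outcomes in a uniform distribution means higher entropy.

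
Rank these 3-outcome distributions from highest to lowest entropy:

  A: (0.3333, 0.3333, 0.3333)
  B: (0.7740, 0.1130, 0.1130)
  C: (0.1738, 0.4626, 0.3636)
A > C > B

Key insight: Entropy is maximized by uniform distributions and minimized by concentrated distributions.

- Uniform distributions have maximum entropy log₂(3) = 1.5850 bits
- The more "peaked" or concentrated a distribution, the lower its entropy

Entropies:
  H(A) = 1.5850 bits
  H(B) = 0.9970 bits
  H(C) = 1.4839 bits

Ranking: A > C > B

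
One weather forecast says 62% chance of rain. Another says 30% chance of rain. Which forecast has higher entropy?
62% forecast

Treat each forecast as a Bernoulli distribution. Binary entropy is maximized at p=0.5 and falls off symmetrically toward 0 or 1. The 62% forecast is closer to 50%, so it is more uncertain. H(62%) ≈ 0.958 bits, H(30%) ≈ 0.881 bits.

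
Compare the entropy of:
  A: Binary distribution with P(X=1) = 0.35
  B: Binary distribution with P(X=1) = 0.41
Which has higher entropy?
B

For binary distributions, entropy is maximized at p=0.5 and decreases as p moves toward 0 or 1.

H(A) = H(0.35) = 0.9341 bits
H(B) = H(0.41) = 0.9765 bits

Distribution B (p=0.41) is closer to uniform (p=0.5), so it has higher entropy.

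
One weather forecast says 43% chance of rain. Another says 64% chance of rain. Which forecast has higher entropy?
43% forecast

Treat each forecast as a Bernoulli distribution. Binary entropy is maximized at p=0.5 and falls off symmetrically toward 0 or 1. The 43% forecast is closer to 50%, so it is more uncertain. H(43%) ≈ 0.986 bits, H(64%) ≈ 0.943 bits.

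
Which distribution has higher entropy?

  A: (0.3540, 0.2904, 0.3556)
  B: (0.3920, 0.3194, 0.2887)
A

Both distributions are close to uniform, making this a harder comparison.

H(A) = 1.5788 bits
H(B) = 1.5730 bits

The distribution closer to uniform has higher entropy.
Answer: A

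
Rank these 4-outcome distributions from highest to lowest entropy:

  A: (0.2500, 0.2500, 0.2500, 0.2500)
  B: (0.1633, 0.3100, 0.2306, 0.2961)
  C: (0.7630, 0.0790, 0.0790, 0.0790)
A > B > C

Key insight: Entropy is maximized by uniform distributions and minimized by concentrated distributions.

- Uniform distributions have maximum entropy log₂(4) = 2.0000 bits
- The more "peaked" or concentrated a distribution, the lower its entropy

Entropies:
  H(A) = 2.0000 bits
  H(B) = 1.9587 bits
  H(C) = 1.1657 bits

Ranking: A > B > C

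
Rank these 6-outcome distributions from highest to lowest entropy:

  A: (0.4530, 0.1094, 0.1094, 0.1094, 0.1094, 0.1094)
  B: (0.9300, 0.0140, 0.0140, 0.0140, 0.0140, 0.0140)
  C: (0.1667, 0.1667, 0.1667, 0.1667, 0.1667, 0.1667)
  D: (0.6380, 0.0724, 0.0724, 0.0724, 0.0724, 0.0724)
C > A > D > B

Key insight: Entropy is maximized by uniform distributions and minimized by concentrated distributions.

Entropies:
  H(A) = 2.2637 bits
  H(B) = 0.5285 bits
  H(C) = 2.5850 bits
  H(D) = 1.7849 bits

Ranking: C > A > D > B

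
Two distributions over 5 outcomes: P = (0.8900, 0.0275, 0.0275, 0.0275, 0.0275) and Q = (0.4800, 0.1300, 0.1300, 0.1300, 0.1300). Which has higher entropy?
Q

P is highly concentrated on one outcome (89%), making it nearly deterministic. Q spreads its mass more evenly (max 48%). The more spread-out distribution has higher entropy: H(P) ≈ 0.720 bits, H(Q) ≈ 2.039 bits.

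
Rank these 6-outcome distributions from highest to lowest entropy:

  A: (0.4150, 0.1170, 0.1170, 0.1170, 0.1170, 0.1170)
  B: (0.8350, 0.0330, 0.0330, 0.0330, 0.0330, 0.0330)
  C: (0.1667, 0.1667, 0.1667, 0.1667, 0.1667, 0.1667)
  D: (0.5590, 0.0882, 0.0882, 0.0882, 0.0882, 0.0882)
C > A > D > B

Key insight: Entropy is maximized by uniform distributions and minimized by concentrated distributions.

Entropies:
  H(A) = 2.3374 bits
  H(B) = 1.0293 bits
  H(C) = 2.5850 bits
  H(D) = 2.0139 bits

Ranking: C > A > D > B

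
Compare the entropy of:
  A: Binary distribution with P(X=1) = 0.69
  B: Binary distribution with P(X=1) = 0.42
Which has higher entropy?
B

For binary distributions, entropy is maximized at p=0.5 and decreases as p moves toward 0 or 1.

H(A) = H(0.69) = 0.8932 bits
H(B) = H(0.42) = 0.9815 bits

Distribution B (p=0.42) is closer to uniform (p=0.5), so it has higher entropy.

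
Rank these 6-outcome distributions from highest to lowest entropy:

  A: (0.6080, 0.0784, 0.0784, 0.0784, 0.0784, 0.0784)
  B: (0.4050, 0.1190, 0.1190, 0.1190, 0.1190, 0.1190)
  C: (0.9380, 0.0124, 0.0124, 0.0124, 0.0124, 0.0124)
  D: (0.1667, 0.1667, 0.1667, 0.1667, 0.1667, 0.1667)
D > B > A > C

Key insight: Entropy is maximized by uniform distributions and minimized by concentrated distributions.

Entropies:
  H(A) = 1.8763 bits
  H(B) = 2.3553 bits
  H(C) = 0.4793 bits
  H(D) = 2.5850 bits

Ranking: D > B > A > C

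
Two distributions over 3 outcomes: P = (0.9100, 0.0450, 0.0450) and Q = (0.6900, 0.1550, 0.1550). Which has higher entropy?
Q

P is highly concentrated on one outcome (91%), making it nearly deterministic. Q spreads its mass more evenly (max 69%). The more spread-out distribution has higher entropy: H(P) ≈ 0.526 bits, H(Q) ≈ 1.203 bits.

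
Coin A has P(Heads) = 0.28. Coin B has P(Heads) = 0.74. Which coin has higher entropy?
A

For binary distributions, entropy is maximized at p=0.5 and decreases as p moves toward 0 or 1.

H(A) = H(0.28) = 0.8555 bits
H(B) = H(0.74) = 0.8267 bits

Distribution A (p=0.28) is closer to uniform (p=0.5), so it has higher entropy.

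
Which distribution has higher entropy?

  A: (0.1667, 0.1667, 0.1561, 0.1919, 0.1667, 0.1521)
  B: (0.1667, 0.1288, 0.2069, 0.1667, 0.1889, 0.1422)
A

Both distributions are close to uniform, making this a harder comparison.

H(A) = 2.5809 bits
H(B) = 2.5670 bits

The distribution closer to uniform has higher entropy.
Answer: A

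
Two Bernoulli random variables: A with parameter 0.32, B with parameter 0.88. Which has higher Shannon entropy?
A

For binary distributions, entropy is maximized at p=0.5 and decreases as p moves toward 0 or 1.

H(A) = H(0.32) = 0.9044 bits
H(B) = H(0.88) = 0.5294 bits

Distribution A (p=0.32) is closer to uniform (p=0.5), so it has higher entropy.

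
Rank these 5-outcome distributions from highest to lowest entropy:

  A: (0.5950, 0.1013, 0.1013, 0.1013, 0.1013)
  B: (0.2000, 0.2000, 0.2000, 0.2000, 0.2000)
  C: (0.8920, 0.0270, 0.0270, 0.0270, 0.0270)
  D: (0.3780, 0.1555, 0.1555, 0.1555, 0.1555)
B > D > A > C

Key insight: Entropy is maximized by uniform distributions and minimized by concentrated distributions.

Entropies:
  H(A) = 1.7838 bits
  H(B) = 2.3219 bits
  H(C) = 0.7099 bits
  H(D) = 2.2006 bits

Ranking: B > D > A > C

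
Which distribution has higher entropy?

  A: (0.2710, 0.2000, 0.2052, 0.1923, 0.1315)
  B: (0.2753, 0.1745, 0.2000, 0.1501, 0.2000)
B

Both distributions are close to uniform, making this a harder comparison.

H(A) = 2.2860 bits
H(B) = 2.2914 bits

The distribution closer to uniform has higher entropy.
Answer: B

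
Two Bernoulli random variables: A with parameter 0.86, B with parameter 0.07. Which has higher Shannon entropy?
A

For binary distributions, entropy is maximized at p=0.5 and decreases as p moves toward 0 or 1.

H(A) = H(0.86) = 0.5842 bits
H(B) = H(0.07) = 0.3659 bits

Distribution A (p=0.86) is closer to uniform (p=0.5), so it has higher entropy.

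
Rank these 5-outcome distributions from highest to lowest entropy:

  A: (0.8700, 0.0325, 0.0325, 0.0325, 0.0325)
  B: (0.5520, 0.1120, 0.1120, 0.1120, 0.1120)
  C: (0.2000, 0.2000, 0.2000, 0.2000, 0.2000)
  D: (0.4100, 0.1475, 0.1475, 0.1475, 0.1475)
C > D > B > A

Key insight: Entropy is maximized by uniform distributions and minimized by concentrated distributions.

Entropies:
  H(A) = 0.8174 bits
  H(B) = 1.8882 bits
  H(C) = 2.3219 bits
  H(D) = 2.1565 bits

Ranking: C > D > B > A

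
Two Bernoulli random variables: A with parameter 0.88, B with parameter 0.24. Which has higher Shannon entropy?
B

For binary distributions, entropy is maximized at p=0.5 and decreases as p moves toward 0 or 1.

H(A) = H(0.88) = 0.5294 bits
H(B) = H(0.24) = 0.7950 bits

Distribution B (p=0.24) is closer to uniform (p=0.5), so it has higher entropy.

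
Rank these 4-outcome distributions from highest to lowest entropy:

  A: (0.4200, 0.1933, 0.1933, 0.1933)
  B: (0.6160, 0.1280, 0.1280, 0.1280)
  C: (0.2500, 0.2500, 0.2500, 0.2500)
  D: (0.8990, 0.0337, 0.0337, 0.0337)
C > A > B > D

Key insight: Entropy is maximized by uniform distributions and minimized by concentrated distributions.

Entropies:
  H(A) = 1.9007 bits
  H(B) = 1.5694 bits
  H(C) = 2.0000 bits
  H(D) = 0.6322 bits

Ranking: C > A > B > D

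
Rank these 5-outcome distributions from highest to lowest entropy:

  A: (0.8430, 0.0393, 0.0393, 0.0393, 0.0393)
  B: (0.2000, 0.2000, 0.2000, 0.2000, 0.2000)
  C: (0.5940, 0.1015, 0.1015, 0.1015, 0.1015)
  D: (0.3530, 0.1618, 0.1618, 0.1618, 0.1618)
B > D > C > A

Key insight: Entropy is maximized by uniform distributions and minimized by concentrated distributions.

Entropies:
  H(A) = 0.9411 bits
  H(B) = 2.3219 bits
  H(C) = 1.7864 bits
  H(D) = 2.2307 bits

Ranking: B > D > C > A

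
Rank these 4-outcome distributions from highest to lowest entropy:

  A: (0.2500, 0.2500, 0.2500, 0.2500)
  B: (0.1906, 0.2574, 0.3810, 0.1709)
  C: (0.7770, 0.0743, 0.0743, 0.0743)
A > B > C

Key insight: Entropy is maximized by uniform distributions and minimized by concentrated distributions.

- Uniform distributions have maximum entropy log₂(4) = 2.0000 bits
- The more "peaked" or concentrated a distribution, the lower its entropy

Entropies:
  H(A) = 2.0000 bits
  H(B) = 1.9258 bits
  H(C) = 1.1191 bits

Ranking: A > B > C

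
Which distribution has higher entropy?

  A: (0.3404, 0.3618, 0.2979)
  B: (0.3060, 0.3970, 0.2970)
A

Both distributions are close to uniform, making this a harder comparison.

H(A) = 1.5803 bits
H(B) = 1.5721 bits

The distribution closer to uniform has higher entropy.
Answer: A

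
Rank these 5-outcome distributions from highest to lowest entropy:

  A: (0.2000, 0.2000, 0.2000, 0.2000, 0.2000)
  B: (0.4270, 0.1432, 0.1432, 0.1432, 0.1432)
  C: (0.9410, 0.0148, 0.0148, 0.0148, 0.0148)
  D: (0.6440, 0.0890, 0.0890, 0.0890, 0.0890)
A > B > D > C

Key insight: Entropy is maximized by uniform distributions and minimized by concentrated distributions.

Entropies:
  H(A) = 2.3219 bits
  H(B) = 2.1306 bits
  H(C) = 0.4415 bits
  H(D) = 1.6513 bits

Ranking: A > B > D > C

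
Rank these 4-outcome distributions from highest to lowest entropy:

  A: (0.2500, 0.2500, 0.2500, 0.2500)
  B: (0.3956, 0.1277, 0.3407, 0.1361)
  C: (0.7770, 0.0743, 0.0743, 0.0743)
A > B > C

Key insight: Entropy is maximized by uniform distributions and minimized by concentrated distributions.

- Uniform distributions have maximum entropy log₂(4) = 2.0000 bits
- The more "peaked" or concentrated a distribution, the lower its entropy

Entropies:
  H(A) = 2.0000 bits
  H(B) = 1.8292 bits
  H(C) = 1.1191 bits

Ranking: A > B > C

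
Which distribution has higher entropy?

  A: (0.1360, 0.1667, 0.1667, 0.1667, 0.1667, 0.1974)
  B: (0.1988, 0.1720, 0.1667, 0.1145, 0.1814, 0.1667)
A

Both distributions are close to uniform, making this a harder comparison.

H(A) = 2.5768 bits
H(B) = 2.5664 bits

The distribution closer to uniform has higher entropy.
Answer: A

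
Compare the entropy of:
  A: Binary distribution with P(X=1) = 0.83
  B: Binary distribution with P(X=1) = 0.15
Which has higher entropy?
A

For binary distributions, entropy is maximized at p=0.5 and decreases as p moves toward 0 or 1.

H(A) = H(0.83) = 0.6577 bits
H(B) = H(0.15) = 0.6098 bits

Distribution A (p=0.83) is closer to uniform (p=0.5), so it has higher entropy.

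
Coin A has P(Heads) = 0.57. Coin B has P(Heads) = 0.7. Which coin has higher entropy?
A

For binary distributions, entropy is maximized at p=0.5 and decreases as p moves toward 0 or 1.

H(A) = H(0.57) = 0.9858 bits
H(B) = H(0.7) = 0.8813 bits

Distribution A (p=0.57) is closer to uniform (p=0.5), so it has higher entropy.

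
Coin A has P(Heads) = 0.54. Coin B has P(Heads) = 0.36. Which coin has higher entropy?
A

For binary distributions, entropy is maximized at p=0.5 and decreases as p moves toward 0 or 1.

H(A) = H(0.54) = 0.9954 bits
H(B) = H(0.36) = 0.9427 bits

Distribution A (p=0.54) is closer to uniform (p=0.5), so it has higher entropy.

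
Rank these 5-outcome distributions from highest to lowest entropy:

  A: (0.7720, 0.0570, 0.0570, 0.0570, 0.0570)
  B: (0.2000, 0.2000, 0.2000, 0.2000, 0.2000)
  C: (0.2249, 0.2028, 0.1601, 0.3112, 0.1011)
B > C > A

Key insight: Entropy is maximized by uniform distributions and minimized by concentrated distributions.

- Uniform distributions have maximum entropy log₂(5) = 2.3219 bits
- The more "peaked" or concentrated a distribution, the lower its entropy

Entropies:
  H(A) = 1.2305 bits
  H(B) = 2.3219 bits
  H(C) = 2.2323 bits

Ranking: B > C > A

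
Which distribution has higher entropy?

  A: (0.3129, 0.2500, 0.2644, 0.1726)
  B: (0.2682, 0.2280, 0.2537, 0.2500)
B

Both distributions are close to uniform, making this a harder comparison.

H(A) = 1.9694 bits
H(B) = 1.9976 bits

The distribution closer to uniform has higher entropy.
Answer: B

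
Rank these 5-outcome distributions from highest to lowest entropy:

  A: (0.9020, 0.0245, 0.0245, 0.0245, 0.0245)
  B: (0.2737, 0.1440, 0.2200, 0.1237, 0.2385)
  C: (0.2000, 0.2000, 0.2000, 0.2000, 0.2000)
C > B > A

Key insight: Entropy is maximized by uniform distributions and minimized by concentrated distributions.

- Uniform distributions have maximum entropy log₂(5) = 2.3219 bits
- The more "peaked" or concentrated a distribution, the lower its entropy

Entropies:
  H(A) = 0.6586 bits
  H(B) = 2.2610 bits
  H(C) = 2.3219 bits

Ranking: C > B > A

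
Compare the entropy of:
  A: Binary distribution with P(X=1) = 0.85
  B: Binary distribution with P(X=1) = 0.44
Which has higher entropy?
B

For binary distributions, entropy is maximized at p=0.5 and decreases as p moves toward 0 or 1.

H(A) = H(0.85) = 0.6098 bits
H(B) = H(0.44) = 0.9896 bits

Distribution B (p=0.44) is closer to uniform (p=0.5), so it has higher entropy.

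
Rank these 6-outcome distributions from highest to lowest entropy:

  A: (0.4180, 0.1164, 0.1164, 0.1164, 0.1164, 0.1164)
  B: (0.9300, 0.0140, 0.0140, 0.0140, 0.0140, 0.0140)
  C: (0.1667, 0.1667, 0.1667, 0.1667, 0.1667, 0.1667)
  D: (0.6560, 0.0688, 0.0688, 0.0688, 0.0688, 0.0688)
C > A > D > B

Key insight: Entropy is maximized by uniform distributions and minimized by concentrated distributions.

Entropies:
  H(A) = 2.3319 bits
  H(B) = 0.5285 bits
  H(C) = 2.5850 bits
  H(D) = 1.7273 bits

Ranking: C > A > D > B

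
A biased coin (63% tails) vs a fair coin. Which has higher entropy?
Fair coin

The fair coin is uniform (p=0.5), maximizing binary entropy at 1 bit. The biased coin has H(0.63) ≈ 0.951 bits — its outcome is more predictable, so its entropy is lower.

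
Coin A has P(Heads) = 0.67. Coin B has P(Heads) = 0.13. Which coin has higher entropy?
A

For binary distributions, entropy is maximized at p=0.5 and decreases as p moves toward 0 or 1.

H(A) = H(0.67) = 0.9149 bits
H(B) = H(0.13) = 0.5574 bits

Distribution A (p=0.67) is closer to uniform (p=0.5), so it has higher entropy.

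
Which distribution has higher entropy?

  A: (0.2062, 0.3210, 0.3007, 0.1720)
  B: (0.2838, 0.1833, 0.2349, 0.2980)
B

Both distributions are close to uniform, making this a harder comparison.

H(A) = 1.9541 bits
H(B) = 1.9758 bits

The distribution closer to uniform has higher entropy.
Answer: B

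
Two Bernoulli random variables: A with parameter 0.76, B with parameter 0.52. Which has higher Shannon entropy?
B

For binary distributions, entropy is maximized at p=0.5 and decreases as p moves toward 0 or 1.

H(A) = H(0.76) = 0.7950 bits
H(B) = H(0.52) = 0.9988 bits

Distribution B (p=0.52) is closer to uniform (p=0.5), so it has higher entropy.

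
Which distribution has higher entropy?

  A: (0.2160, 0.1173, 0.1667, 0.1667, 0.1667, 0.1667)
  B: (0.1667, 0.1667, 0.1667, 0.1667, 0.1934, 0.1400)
B

Both distributions are close to uniform, making this a harder comparison.

H(A) = 2.5636 bits
H(B) = 2.5788 bits

The distribution closer to uniform has higher entropy.
Answer: B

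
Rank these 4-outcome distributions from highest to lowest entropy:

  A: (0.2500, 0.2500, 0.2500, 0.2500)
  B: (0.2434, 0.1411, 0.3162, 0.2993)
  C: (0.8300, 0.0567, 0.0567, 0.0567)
A > B > C

Key insight: Entropy is maximized by uniform distributions and minimized by concentrated distributions.

- Uniform distributions have maximum entropy log₂(4) = 2.0000 bits
- The more "peaked" or concentrated a distribution, the lower its entropy

Entropies:
  H(A) = 2.0000 bits
  H(B) = 1.9409 bits
  H(C) = 0.9271 bits

Ranking: A > B > C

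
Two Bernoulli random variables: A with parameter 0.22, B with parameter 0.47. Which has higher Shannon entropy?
B

For binary distributions, entropy is maximized at p=0.5 and decreases as p moves toward 0 or 1.

H(A) = H(0.22) = 0.7602 bits
H(B) = H(0.47) = 0.9974 bits

Distribution B (p=0.47) is closer to uniform (p=0.5), so it has higher entropy.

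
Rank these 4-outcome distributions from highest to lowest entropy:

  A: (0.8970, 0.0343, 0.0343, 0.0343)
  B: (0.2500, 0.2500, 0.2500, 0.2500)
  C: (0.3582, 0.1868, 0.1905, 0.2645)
B > C > A

Key insight: Entropy is maximized by uniform distributions and minimized by concentrated distributions.

- Uniform distributions have maximum entropy log₂(4) = 2.0000 bits
- The more "peaked" or concentrated a distribution, the lower its entropy

Entropies:
  H(A) = 0.6417 bits
  H(B) = 2.0000 bits
  H(C) = 1.9458 bits

Ranking: B > C > A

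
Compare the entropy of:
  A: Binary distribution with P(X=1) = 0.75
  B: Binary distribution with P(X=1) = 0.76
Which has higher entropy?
A

For binary distributions, entropy is maximized at p=0.5 and decreases as p moves toward 0 or 1.

H(A) = H(0.75) = 0.8113 bits
H(B) = H(0.76) = 0.7950 bits

Distribution A (p=0.75) is closer to uniform (p=0.5), so it has higher entropy.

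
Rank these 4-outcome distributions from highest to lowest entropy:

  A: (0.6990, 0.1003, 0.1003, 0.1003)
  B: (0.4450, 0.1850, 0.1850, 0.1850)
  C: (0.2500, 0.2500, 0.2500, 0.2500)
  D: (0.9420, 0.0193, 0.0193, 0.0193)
C > B > A > D

Key insight: Entropy is maximized by uniform distributions and minimized by concentrated distributions.

Entropies:
  H(A) = 1.3596 bits
  H(B) = 1.8709 bits
  H(C) = 2.0000 bits
  H(D) = 0.4114 bits

Ranking: C > B > A > D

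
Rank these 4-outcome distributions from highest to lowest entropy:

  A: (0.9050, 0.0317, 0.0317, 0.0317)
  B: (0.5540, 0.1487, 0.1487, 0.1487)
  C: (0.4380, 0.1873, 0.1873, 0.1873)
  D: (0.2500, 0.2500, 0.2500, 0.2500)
D > C > B > A

Key insight: Entropy is maximized by uniform distributions and minimized by concentrated distributions.

Entropies:
  H(A) = 0.6035 bits
  H(B) = 1.6985 bits
  H(C) = 1.8796 bits
  H(D) = 2.0000 bits

Ranking: D > C > B > A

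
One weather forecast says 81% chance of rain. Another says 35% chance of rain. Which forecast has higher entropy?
35% forecast

Treat each forecast as a Bernoulli distribution. Binary entropy is maximized at p=0.5 and falls off symmetrically toward 0 or 1. The 35% forecast is closer to 50%, so it is more uncertain. H(81%) ≈ 0.701 bits, H(35%) ≈ 0.934 bits.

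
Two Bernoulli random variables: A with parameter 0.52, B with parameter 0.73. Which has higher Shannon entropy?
A

For binary distributions, entropy is maximized at p=0.5 and decreases as p moves toward 0 or 1.

H(A) = H(0.52) = 0.9988 bits
H(B) = H(0.73) = 0.8415 bits

Distribution A (p=0.52) is closer to uniform (p=0.5), so it has higher entropy.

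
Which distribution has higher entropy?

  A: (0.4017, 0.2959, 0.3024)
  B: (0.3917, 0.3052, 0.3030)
B

Both distributions are close to uniform, making this a harder comparison.

H(A) = 1.5702 bits
H(B) = 1.5742 bits

The distribution closer to uniform has higher entropy.
Answer: B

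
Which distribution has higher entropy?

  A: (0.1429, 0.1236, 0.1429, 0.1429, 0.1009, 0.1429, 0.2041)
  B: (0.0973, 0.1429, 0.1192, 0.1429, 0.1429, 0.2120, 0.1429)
A

Both distributions are close to uniform, making this a harder comparison.

H(A) = 2.7787 bits
H(B) = 2.7716 bits

The distribution closer to uniform has higher entropy.
Answer: A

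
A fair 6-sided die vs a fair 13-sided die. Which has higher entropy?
13-sided die

Both are uniform distributions; for uniform over n outcomes, H = log₂(n). H(6-sided) = log₂(6) = 2.585 bits and H(13-sided) = log₂(13) = 3.700 bits. More outcomes in a uniform distribution means higher entropy.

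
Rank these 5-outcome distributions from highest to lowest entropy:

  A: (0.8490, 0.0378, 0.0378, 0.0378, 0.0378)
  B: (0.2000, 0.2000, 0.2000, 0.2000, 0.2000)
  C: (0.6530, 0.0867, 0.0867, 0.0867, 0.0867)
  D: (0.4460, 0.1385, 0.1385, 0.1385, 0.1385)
B > D > C > A

Key insight: Entropy is maximized by uniform distributions and minimized by concentrated distributions.

Entropies:
  H(A) = 0.9143 bits
  H(B) = 2.3219 bits
  H(C) = 1.6254 bits
  H(D) = 2.0996 bits

Ranking: B > D > C > A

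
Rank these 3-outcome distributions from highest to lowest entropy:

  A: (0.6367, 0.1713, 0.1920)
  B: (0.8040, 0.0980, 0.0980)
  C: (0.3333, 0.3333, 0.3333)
C > A > B

Key insight: Entropy is maximized by uniform distributions and minimized by concentrated distributions.

- Uniform distributions have maximum entropy log₂(3) = 1.5850 bits
- The more "peaked" or concentrated a distribution, the lower its entropy

Entropies:
  H(A) = 1.3079 bits
  H(B) = 0.9099 bits
  H(C) = 1.5850 bits

Ranking: C > A > B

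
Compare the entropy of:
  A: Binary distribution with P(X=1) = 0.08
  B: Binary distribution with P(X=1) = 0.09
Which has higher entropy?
B

For binary distributions, entropy is maximized at p=0.5 and decreases as p moves toward 0 or 1.

H(A) = H(0.08) = 0.4022 bits
H(B) = H(0.09) = 0.4365 bits

Distribution B (p=0.09) is closer to uniform (p=0.5), so it has higher entropy.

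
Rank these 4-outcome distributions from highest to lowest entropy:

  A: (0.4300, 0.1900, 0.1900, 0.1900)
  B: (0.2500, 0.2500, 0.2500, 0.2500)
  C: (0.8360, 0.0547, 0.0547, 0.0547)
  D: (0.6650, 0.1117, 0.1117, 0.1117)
B > A > D > C

Key insight: Entropy is maximized by uniform distributions and minimized by concentrated distributions.

Entropies:
  H(A) = 1.8892 bits
  H(B) = 2.0000 bits
  H(C) = 0.9037 bits
  H(D) = 1.4509 bits

Ranking: B > A > D > C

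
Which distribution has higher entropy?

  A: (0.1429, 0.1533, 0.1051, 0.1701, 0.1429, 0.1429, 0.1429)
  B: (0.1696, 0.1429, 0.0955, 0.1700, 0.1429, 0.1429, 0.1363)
A

Both distributions are close to uniform, making this a harder comparison.

H(A) = 2.7954 bits
H(B) = 2.7874 bits

The distribution closer to uniform has higher entropy.
Answer: A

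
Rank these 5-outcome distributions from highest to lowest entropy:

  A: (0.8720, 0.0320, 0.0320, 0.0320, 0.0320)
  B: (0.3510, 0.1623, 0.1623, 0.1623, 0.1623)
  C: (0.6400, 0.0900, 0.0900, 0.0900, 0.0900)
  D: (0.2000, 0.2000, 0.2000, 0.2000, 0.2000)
D > B > C > A

Key insight: Entropy is maximized by uniform distributions and minimized by concentrated distributions.

Entropies:
  H(A) = 0.8079 bits
  H(B) = 2.2330 bits
  H(C) = 1.6627 bits
  H(D) = 2.3219 bits

Ranking: D > B > C > A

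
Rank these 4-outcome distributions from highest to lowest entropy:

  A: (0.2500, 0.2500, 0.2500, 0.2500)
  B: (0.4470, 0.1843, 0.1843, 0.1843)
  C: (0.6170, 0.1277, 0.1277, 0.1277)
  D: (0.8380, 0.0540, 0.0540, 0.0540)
A > B > C > D

Key insight: Entropy is maximized by uniform distributions and minimized by concentrated distributions.

Entropies:
  H(A) = 2.0000 bits
  H(B) = 1.8684 bits
  H(C) = 1.5672 bits
  H(D) = 0.8958 bits

Ranking: A > B > C > D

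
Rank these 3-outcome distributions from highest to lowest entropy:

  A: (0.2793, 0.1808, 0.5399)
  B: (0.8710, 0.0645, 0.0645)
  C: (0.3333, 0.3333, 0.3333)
C > A > B

Key insight: Entropy is maximized by uniform distributions and minimized by concentrated distributions.

- Uniform distributions have maximum entropy log₂(3) = 1.5850 bits
- The more "peaked" or concentrated a distribution, the lower its entropy

Entropies:
  H(A) = 1.4401 bits
  H(B) = 0.6837 bits
  H(C) = 1.5850 bits

Ranking: C > A > B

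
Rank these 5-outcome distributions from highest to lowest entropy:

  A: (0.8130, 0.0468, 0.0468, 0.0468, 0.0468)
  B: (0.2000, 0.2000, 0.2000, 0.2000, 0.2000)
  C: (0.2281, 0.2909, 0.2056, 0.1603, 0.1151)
B > C > A

Key insight: Entropy is maximized by uniform distributions and minimized by concentrated distributions.

- Uniform distributions have maximum entropy log₂(5) = 2.3219 bits
- The more "peaked" or concentrated a distribution, the lower its entropy

Entropies:
  H(A) = 1.0692 bits
  H(B) = 2.3219 bits
  H(C) = 2.2562 bits

Ranking: B > C > A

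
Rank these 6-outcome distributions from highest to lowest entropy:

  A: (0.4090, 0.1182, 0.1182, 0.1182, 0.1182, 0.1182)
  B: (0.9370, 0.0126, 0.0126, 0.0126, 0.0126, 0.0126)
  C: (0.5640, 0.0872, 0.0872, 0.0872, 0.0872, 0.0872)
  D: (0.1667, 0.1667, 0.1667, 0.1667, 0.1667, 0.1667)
D > A > C > B

Key insight: Entropy is maximized by uniform distributions and minimized by concentrated distributions.

Entropies:
  H(A) = 2.3482 bits
  H(B) = 0.4855 bits
  H(C) = 2.0005 bits
  H(D) = 2.5850 bits

Ranking: D > A > C > B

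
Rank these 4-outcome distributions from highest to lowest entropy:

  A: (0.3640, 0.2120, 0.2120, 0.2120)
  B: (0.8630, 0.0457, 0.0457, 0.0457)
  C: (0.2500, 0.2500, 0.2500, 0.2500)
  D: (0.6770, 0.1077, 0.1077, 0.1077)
C > A > D > B

Key insight: Entropy is maximized by uniform distributions and minimized by concentrated distributions.

Entropies:
  H(A) = 1.9540 bits
  H(B) = 0.7935 bits
  H(C) = 2.0000 bits
  H(D) = 1.4196 bits

Ranking: C > A > D > B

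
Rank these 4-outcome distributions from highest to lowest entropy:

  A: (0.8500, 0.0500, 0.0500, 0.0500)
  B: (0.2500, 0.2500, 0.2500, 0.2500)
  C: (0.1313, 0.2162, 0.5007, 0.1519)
B > C > A

Key insight: Entropy is maximized by uniform distributions and minimized by concentrated distributions.

- Uniform distributions have maximum entropy log₂(4) = 2.0000 bits
- The more "peaked" or concentrated a distribution, the lower its entropy

Entropies:
  H(A) = 0.8476 bits
  H(B) = 2.0000 bits
  H(C) = 1.7749 bits

Ranking: B > C > A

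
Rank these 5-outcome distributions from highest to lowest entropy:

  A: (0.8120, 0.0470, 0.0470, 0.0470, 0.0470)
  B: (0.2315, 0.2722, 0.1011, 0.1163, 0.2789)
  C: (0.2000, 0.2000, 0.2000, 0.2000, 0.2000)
C > B > A

Key insight: Entropy is maximized by uniform distributions and minimized by concentrated distributions.

- Uniform distributions have maximum entropy log₂(5) = 2.3219 bits
- The more "peaked" or concentrated a distribution, the lower its entropy

Entropies:
  H(A) = 1.0733 bits
  H(B) = 2.2087 bits
  H(C) = 2.3219 bits

Ranking: C > B > A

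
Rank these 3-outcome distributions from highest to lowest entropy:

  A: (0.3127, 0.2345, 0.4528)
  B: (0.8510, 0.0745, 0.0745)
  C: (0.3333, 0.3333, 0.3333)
C > A > B

Key insight: Entropy is maximized by uniform distributions and minimized by concentrated distributions.

- Uniform distributions have maximum entropy log₂(3) = 1.5850 bits
- The more "peaked" or concentrated a distribution, the lower its entropy

Entropies:
  H(A) = 1.5327 bits
  H(B) = 0.7563 bits
  H(C) = 1.5850 bits

Ranking: C > A > B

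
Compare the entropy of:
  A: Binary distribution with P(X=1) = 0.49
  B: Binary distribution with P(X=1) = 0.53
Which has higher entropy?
A

For binary distributions, entropy is maximized at p=0.5 and decreases as p moves toward 0 or 1.

H(A) = H(0.49) = 0.9997 bits
H(B) = H(0.53) = 0.9974 bits

Distribution A (p=0.49) is closer to uniform (p=0.5), so it has higher entropy.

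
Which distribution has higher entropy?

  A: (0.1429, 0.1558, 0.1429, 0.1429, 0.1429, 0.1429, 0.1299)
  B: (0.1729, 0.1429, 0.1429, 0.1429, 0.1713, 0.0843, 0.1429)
A

Both distributions are close to uniform, making this a harder comparison.

H(A) = 2.8057 bits
H(B) = 2.7789 bits

The distribution closer to uniform has higher entropy.
Answer: A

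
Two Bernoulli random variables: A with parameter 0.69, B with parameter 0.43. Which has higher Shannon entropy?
B

For binary distributions, entropy is maximized at p=0.5 and decreases as p moves toward 0 or 1.

H(A) = H(0.69) = 0.8932 bits
H(B) = H(0.43) = 0.9858 bits

Distribution B (p=0.43) is closer to uniform (p=0.5), so it has higher entropy.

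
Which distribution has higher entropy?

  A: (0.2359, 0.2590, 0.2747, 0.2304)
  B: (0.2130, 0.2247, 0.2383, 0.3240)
A

Both distributions are close to uniform, making this a harder comparison.

H(A) = 1.9964 bits
H(B) = 1.9791 bits

The distribution closer to uniform has higher entropy.
Answer: A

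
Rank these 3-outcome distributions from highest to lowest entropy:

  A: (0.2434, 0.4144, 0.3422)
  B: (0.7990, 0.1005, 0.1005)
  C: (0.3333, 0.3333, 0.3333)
C > A > B

Key insight: Entropy is maximized by uniform distributions and minimized by concentrated distributions.

- Uniform distributions have maximum entropy log₂(3) = 1.5850 bits
- The more "peaked" or concentrated a distribution, the lower its entropy

Entropies:
  H(A) = 1.5522 bits
  H(B) = 0.9249 bits
  H(C) = 1.5850 bits

Ranking: C > A > B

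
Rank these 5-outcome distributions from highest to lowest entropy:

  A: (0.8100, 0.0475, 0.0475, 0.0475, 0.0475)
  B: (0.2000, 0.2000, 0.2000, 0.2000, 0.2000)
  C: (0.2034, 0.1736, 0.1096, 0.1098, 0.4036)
B > C > A

Key insight: Entropy is maximized by uniform distributions and minimized by concentrated distributions.

- Uniform distributions have maximum entropy log₂(5) = 2.3219 bits
- The more "peaked" or concentrated a distribution, the lower its entropy

Entropies:
  H(A) = 1.0815 bits
  H(B) = 2.3219 bits
  H(C) = 2.1337 bits

Ranking: B > C > A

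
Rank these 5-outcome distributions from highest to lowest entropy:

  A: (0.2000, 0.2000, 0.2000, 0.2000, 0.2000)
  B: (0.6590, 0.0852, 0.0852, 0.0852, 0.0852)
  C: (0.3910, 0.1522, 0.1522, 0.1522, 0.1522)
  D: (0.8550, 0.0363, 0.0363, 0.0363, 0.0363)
A > C > B > D

Key insight: Entropy is maximized by uniform distributions and minimized by concentrated distributions.

Entropies:
  H(A) = 2.3219 bits
  H(B) = 1.6078 bits
  H(C) = 2.1834 bits
  H(D) = 0.8872 bits

Ranking: A > C > B > D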